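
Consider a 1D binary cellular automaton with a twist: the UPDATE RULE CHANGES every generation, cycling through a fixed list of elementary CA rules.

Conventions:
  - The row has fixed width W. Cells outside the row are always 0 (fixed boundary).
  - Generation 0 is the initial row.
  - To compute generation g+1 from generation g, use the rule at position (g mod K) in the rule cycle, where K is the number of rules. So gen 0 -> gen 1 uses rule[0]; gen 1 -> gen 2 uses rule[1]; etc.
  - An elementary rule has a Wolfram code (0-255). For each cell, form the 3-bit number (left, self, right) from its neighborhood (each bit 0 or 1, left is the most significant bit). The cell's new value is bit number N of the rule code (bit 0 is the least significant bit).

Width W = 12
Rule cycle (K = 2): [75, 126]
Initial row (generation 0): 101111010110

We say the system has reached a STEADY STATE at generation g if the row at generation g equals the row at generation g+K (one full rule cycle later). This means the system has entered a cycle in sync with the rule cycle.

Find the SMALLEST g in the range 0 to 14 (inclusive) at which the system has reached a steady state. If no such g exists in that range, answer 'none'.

Gen 0: 101111010110
Gen 1 (rule 75): 001001000110
Gen 2 (rule 126): 011111101111
Gen 3 (rule 75): 110000101001
Gen 4 (rule 126): 111001111111
Gen 5 (rule 75): 101011000001
Gen 6 (rule 126): 111111100011
Gen 7 (rule 75): 100000101111
Gen 8 (rule 126): 110001111001
Gen 9 (rule 75): 110111001010
Gen 10 (rule 126): 111101111111
Gen 11 (rule 75): 100101000001
Gen 12 (rule 126): 111111100011
Gen 13 (rule 75): 100000101111
Gen 14 (rule 126): 110001111001
Gen 15 (rule 75): 110111001010
Gen 16 (rule 126): 111101111111

Answer: none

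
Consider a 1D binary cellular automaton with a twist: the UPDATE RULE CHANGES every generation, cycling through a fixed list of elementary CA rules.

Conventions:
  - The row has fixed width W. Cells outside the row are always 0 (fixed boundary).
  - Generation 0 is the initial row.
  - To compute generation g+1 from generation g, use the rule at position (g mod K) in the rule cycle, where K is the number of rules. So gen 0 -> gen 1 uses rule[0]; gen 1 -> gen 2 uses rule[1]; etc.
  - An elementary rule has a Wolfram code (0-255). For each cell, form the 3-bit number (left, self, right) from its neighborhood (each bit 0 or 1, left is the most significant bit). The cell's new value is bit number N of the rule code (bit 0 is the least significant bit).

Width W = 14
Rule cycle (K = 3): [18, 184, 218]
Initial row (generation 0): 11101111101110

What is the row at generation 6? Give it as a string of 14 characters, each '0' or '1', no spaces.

Gen 0: 11101111101110
Gen 1 (rule 18): 00000000000001
Gen 2 (rule 184): 00000000000000
Gen 3 (rule 218): 00000000000000
Gen 4 (rule 18): 00000000000000
Gen 5 (rule 184): 00000000000000
Gen 6 (rule 218): 00000000000000

Answer: 00000000000000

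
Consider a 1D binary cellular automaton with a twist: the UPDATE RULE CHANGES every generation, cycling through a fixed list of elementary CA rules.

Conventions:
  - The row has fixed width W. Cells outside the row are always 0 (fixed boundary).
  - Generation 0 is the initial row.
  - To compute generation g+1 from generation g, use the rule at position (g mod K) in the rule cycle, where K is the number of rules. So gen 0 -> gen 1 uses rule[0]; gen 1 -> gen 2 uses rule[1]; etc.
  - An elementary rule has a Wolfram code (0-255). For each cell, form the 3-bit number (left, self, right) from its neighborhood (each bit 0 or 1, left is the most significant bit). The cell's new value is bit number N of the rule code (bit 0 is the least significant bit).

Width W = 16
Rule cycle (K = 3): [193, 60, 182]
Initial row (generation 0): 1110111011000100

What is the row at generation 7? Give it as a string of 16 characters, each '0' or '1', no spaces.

Gen 0: 1110111011000100
Gen 1 (rule 193): 0110011001010001
Gen 2 (rule 60): 0101010101111001
Gen 3 (rule 182): 1111111110110111
Gen 4 (rule 193): 0111111110010011
Gen 5 (rule 60): 0100000001011010
Gen 6 (rule 182): 1110000011100111
Gen 7 (rule 193): 0110111001100011

Answer: 0110111001100011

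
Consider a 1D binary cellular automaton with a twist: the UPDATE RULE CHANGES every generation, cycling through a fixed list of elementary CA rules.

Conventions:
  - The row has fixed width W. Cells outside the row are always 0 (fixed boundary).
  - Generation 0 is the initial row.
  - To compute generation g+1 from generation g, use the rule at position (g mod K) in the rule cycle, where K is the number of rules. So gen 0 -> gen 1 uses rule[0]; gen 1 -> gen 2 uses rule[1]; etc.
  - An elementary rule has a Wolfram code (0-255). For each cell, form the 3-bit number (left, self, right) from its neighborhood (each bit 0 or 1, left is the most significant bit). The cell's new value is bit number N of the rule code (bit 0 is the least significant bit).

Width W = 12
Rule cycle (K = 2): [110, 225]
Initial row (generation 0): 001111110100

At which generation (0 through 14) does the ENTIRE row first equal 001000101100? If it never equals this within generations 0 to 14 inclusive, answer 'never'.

Answer: 12

Derivation:
Gen 0: 001111110100
Gen 1 (rule 110): 011000011100
Gen 2 (rule 225): 001011001101
Gen 3 (rule 110): 011111011111
Gen 4 (rule 225): 001111101111
Gen 5 (rule 110): 011000111001
Gen 6 (rule 225): 001010011000
Gen 7 (rule 110): 011110111000
Gen 8 (rule 225): 001111011011
Gen 9 (rule 110): 011001111111
Gen 10 (rule 225): 001000111111
Gen 11 (rule 110): 011001100001
Gen 12 (rule 225): 001000101100
Gen 13 (rule 110): 011001111100
Gen 14 (rule 225): 001000111101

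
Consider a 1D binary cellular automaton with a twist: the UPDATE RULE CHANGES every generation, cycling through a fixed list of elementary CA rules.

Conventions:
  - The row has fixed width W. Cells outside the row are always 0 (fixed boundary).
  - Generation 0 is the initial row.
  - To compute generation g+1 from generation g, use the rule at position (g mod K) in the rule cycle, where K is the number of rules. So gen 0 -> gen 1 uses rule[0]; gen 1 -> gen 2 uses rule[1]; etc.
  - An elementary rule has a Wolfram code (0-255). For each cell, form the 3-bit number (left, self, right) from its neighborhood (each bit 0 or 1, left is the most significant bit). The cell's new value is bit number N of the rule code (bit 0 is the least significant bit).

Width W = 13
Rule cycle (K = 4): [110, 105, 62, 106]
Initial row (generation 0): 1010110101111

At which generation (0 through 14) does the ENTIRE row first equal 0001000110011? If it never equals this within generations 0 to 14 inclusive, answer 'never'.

Gen 0: 1010110101111
Gen 1 (rule 110): 1111111111001
Gen 2 (rule 105): 1000000001000
Gen 3 (rule 62): 1100000011100
Gen 4 (rule 106): 1100000110100
Gen 5 (rule 110): 1100001111100
Gen 6 (rule 105): 1101101000101
Gen 7 (rule 62): 1011011101111
Gen 8 (rule 106): 0111110111001
Gen 9 (rule 110): 1100011101011
Gen 10 (rule 105): 1101010110111
Gen 11 (rule 62): 1011111101100
Gen 12 (rule 106): 0110000111100
Gen 13 (rule 110): 1110001100100
Gen 14 (rule 105): 1010101100001

Answer: never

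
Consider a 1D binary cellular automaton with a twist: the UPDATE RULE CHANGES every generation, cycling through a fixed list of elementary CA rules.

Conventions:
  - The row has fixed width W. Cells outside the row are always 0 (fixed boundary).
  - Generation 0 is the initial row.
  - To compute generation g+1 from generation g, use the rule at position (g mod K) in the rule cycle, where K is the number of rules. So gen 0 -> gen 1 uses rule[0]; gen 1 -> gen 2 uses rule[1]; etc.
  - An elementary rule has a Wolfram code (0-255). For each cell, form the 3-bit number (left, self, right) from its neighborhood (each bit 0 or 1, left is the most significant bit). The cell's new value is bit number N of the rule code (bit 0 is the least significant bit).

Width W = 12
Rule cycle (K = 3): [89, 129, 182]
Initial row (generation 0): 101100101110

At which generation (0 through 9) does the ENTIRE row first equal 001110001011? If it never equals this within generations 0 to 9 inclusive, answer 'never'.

Answer: 1

Derivation:
Gen 0: 101100101110
Gen 1 (rule 89): 001110001011
Gen 2 (rule 129): 100100100000
Gen 3 (rule 182): 111111110000
Gen 4 (rule 89): 100000011111
Gen 5 (rule 129): 001111001110
Gen 6 (rule 182): 010110110101
Gen 7 (rule 89): 000110110000
Gen 8 (rule 129): 110000000111
Gen 9 (rule 182): 001000001010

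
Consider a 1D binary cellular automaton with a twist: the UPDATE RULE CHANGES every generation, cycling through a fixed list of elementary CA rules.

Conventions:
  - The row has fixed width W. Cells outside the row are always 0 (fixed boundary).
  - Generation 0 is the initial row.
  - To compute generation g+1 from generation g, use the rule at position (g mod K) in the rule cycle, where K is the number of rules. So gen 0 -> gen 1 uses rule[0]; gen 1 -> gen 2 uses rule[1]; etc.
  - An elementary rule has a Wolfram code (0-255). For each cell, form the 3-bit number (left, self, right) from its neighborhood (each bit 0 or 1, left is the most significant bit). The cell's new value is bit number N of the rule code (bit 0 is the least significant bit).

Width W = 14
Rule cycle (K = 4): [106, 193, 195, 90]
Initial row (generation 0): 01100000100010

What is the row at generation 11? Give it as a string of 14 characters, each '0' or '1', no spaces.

Answer: 11011011100110

Derivation:
Gen 0: 01100000100010
Gen 1 (rule 106): 11100001000100
Gen 2 (rule 193): 01101100010001
Gen 3 (rule 195): 10100101100110
Gen 4 (rule 90): 00011001111111
Gen 5 (rule 106): 00111011000001
Gen 6 (rule 193): 10011001011100
Gen 7 (rule 195): 00101010001101
Gen 8 (rule 90): 01000001011100
Gen 9 (rule 106): 10000010110100
Gen 10 (rule 193): 00111000010001
Gen 11 (rule 195): 11011011100110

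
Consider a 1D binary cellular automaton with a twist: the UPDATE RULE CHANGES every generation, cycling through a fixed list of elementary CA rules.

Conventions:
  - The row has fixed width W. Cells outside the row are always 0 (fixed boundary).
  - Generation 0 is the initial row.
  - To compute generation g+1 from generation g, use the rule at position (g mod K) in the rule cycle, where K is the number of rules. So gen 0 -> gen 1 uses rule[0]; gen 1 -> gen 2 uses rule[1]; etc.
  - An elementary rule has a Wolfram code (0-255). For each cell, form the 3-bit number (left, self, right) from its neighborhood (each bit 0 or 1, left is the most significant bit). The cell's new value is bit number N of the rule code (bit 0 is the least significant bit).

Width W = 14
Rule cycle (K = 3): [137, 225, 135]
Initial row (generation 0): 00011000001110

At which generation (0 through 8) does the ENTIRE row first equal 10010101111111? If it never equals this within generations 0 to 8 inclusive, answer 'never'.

Answer: 5

Derivation:
Gen 0: 00011000001110
Gen 1 (rule 137): 11010011101100
Gen 2 (rule 225): 01100001110101
Gen 3 (rule 135): 10001110100101
Gen 4 (rule 137): 00101100000000
Gen 5 (rule 225): 10010101111111
Gen 6 (rule 135): 10110100111110
Gen 7 (rule 137): 00100000111100
Gen 8 (rule 225): 10001110011101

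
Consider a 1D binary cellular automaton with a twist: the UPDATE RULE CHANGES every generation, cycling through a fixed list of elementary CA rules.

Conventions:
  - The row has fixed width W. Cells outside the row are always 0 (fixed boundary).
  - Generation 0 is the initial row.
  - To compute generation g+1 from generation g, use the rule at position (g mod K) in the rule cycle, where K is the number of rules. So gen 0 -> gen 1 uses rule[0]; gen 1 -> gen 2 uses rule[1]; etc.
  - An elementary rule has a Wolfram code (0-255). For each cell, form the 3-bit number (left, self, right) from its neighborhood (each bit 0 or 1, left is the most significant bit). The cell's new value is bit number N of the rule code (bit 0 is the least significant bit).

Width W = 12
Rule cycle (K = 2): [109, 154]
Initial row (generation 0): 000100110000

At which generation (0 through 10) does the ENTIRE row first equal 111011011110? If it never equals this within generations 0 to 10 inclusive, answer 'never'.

Gen 0: 000100110000
Gen 1 (rule 109): 110100110111
Gen 2 (rule 154): 100011100110
Gen 3 (rule 109): 101010100110
Gen 4 (rule 154): 000000011101
Gen 5 (rule 109): 111111010111
Gen 6 (rule 154): 111110000110
Gen 7 (rule 109): 100010110110
Gen 8 (rule 154): 010100100101
Gen 9 (rule 109): 011100100111
Gen 10 (rule 154): 111011011110

Answer: 10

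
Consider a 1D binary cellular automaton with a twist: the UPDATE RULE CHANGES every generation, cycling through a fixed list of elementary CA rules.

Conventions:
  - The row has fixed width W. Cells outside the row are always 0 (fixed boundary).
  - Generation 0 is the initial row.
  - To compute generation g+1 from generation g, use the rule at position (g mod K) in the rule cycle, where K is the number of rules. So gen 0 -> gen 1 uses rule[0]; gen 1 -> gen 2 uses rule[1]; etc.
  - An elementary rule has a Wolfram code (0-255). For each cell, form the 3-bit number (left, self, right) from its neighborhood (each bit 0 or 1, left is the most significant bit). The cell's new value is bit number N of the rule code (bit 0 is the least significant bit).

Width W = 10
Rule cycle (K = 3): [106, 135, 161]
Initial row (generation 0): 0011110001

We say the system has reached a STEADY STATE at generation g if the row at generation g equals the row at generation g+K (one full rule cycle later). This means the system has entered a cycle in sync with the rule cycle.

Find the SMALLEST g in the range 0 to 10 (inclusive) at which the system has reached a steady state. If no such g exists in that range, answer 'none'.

Answer: 6

Derivation:
Gen 0: 0011110001
Gen 1 (rule 106): 0110010010
Gen 2 (rule 135): 1000110110
Gen 3 (rule 161): 0010001000
Gen 4 (rule 106): 0100010000
Gen 5 (rule 135): 1101110111
Gen 6 (rule 161): 0010101010
Gen 7 (rule 106): 0101010100
Gen 8 (rule 135): 1101010101
Gen 9 (rule 161): 0010101010
Gen 10 (rule 106): 0101010100
Gen 11 (rule 135): 1101010101
Gen 12 (rule 161): 0010101010
Gen 13 (rule 106): 0101010100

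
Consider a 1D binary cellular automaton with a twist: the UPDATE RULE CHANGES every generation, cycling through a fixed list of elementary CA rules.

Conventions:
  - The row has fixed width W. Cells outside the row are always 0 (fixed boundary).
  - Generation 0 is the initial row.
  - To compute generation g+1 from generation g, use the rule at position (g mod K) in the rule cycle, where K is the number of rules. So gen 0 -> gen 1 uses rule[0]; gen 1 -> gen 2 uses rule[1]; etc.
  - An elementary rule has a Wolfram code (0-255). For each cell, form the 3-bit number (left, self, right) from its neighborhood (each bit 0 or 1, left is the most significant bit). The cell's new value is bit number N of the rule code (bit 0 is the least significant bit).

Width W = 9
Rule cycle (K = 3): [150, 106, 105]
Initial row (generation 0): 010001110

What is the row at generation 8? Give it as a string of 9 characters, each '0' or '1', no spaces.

Answer: 110100111

Derivation:
Gen 0: 010001110
Gen 1 (rule 150): 111010101
Gen 2 (rule 106): 101101010
Gen 3 (rule 105): 011110100
Gen 4 (rule 150): 101100110
Gen 5 (rule 106): 011101110
Gen 6 (rule 105): 010111010
Gen 7 (rule 150): 110010011
Gen 8 (rule 106): 110100111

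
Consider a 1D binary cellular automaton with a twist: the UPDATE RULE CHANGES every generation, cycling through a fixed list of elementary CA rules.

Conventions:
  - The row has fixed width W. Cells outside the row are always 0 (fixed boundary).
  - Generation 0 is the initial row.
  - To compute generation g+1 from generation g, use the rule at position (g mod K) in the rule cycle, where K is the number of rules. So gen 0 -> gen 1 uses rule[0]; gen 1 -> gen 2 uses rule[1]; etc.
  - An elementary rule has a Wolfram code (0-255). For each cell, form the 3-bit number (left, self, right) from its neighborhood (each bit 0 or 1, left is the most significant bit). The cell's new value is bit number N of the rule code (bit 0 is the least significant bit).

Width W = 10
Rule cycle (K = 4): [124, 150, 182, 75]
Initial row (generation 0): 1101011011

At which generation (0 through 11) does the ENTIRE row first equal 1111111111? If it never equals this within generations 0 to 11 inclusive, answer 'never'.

Answer: 1

Derivation:
Gen 0: 1101011011
Gen 1 (rule 124): 1111111111
Gen 2 (rule 150): 0111111110
Gen 3 (rule 182): 1011111101
Gen 4 (rule 75): 0010000100
Gen 5 (rule 124): 0011000110
Gen 6 (rule 150): 0100101001
Gen 7 (rule 182): 1111111111
Gen 8 (rule 75): 1000000001
Gen 9 (rule 124): 1100000001
Gen 10 (rule 150): 0010000011
Gen 11 (rule 182): 0111000100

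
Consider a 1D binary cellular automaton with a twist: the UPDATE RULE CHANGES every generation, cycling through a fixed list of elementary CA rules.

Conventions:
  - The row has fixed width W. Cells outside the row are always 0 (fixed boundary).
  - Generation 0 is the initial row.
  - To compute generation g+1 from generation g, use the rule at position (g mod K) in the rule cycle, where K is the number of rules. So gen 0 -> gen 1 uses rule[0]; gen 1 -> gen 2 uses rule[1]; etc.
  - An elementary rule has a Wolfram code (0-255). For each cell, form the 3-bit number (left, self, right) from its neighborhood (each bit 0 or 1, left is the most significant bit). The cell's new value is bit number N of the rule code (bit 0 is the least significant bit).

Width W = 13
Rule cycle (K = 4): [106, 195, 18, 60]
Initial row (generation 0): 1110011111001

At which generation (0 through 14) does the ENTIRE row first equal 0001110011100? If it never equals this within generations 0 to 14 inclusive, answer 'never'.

Answer: 5

Derivation:
Gen 0: 1110011111001
Gen 1 (rule 106): 1010110001010
Gen 2 (rule 195): 0000010110000
Gen 3 (rule 18): 0000100001000
Gen 4 (rule 60): 0000110001100
Gen 5 (rule 106): 0001110011100
Gen 6 (rule 195): 1110110101101
Gen 7 (rule 18): 0000000000000
Gen 8 (rule 60): 0000000000000
Gen 9 (rule 106): 0000000000000
Gen 10 (rule 195): 1111111111111
Gen 11 (rule 18): 0000000000000
Gen 12 (rule 60): 0000000000000
Gen 13 (rule 106): 0000000000000
Gen 14 (rule 195): 1111111111111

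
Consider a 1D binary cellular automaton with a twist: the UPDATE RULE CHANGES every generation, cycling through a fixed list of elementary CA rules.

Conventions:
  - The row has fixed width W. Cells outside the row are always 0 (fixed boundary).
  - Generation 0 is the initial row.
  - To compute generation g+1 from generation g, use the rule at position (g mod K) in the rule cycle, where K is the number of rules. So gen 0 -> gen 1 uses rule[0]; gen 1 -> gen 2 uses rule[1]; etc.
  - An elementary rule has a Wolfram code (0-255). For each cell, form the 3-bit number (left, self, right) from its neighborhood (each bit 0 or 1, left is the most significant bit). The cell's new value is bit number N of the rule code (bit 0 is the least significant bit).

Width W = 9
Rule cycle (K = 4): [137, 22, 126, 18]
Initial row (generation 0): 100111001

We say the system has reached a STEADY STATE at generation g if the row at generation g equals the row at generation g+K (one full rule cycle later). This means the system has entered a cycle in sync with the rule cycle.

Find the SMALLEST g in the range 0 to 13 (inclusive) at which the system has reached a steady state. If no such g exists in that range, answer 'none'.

Gen 0: 100111001
Gen 1 (rule 137): 000110000
Gen 2 (rule 22): 001001000
Gen 3 (rule 126): 011111100
Gen 4 (rule 18): 100000010
Gen 5 (rule 137): 001111000
Gen 6 (rule 22): 010000100
Gen 7 (rule 126): 111001110
Gen 8 (rule 18): 000110001
Gen 9 (rule 137): 110100100
Gen 10 (rule 22): 000111110
Gen 11 (rule 126): 001100011
Gen 12 (rule 18): 010010100
Gen 13 (rule 137): 000000001
Gen 14 (rule 22): 000000011
Gen 15 (rule 126): 000000111
Gen 16 (rule 18): 000001000
Gen 17 (rule 137): 111100011

Answer: none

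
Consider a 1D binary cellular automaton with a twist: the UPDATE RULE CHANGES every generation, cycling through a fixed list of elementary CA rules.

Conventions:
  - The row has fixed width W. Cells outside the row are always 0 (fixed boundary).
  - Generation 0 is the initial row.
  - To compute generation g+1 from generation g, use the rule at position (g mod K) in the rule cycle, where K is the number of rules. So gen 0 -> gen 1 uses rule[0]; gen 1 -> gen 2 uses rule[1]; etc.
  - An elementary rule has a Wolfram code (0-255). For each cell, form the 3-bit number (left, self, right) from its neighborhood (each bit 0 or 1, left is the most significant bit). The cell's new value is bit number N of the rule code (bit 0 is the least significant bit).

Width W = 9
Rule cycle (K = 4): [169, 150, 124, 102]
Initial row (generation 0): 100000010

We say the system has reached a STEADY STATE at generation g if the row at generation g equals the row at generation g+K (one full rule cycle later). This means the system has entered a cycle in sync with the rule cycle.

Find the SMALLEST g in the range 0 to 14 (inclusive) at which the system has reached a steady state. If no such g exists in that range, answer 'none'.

Answer: 0

Derivation:
Gen 0: 100000010
Gen 1 (rule 169): 001111000
Gen 2 (rule 150): 010110100
Gen 3 (rule 124): 011111110
Gen 4 (rule 102): 100000010
Gen 5 (rule 169): 001111000
Gen 6 (rule 150): 010110100
Gen 7 (rule 124): 011111110
Gen 8 (rule 102): 100000010
Gen 9 (rule 169): 001111000
Gen 10 (rule 150): 010110100
Gen 11 (rule 124): 011111110
Gen 12 (rule 102): 100000010
Gen 13 (rule 169): 001111000
Gen 14 (rule 150): 010110100
Gen 15 (rule 124): 011111110
Gen 16 (rule 102): 100000010
Gen 17 (rule 169): 001111000
Gen 18 (rule 150): 010110100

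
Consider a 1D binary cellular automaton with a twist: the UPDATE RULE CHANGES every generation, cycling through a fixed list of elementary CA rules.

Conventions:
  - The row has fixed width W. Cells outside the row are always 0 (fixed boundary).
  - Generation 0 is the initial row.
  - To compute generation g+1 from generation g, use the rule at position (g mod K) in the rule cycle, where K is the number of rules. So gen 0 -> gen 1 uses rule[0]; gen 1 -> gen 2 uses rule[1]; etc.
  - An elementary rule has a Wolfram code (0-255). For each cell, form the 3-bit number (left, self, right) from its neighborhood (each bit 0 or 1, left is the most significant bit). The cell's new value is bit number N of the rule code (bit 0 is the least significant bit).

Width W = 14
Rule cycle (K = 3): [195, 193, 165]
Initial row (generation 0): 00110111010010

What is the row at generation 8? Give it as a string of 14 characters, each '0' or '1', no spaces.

Gen 0: 00110111010010
Gen 1 (rule 195): 11010011000100
Gen 2 (rule 193): 01000001010001
Gen 3 (rule 165): 01011101110101
Gen 4 (rule 195): 10001100110000
Gen 5 (rule 193): 00100100010111
Gen 6 (rule 165): 10100101011010
Gen 7 (rule 195): 00001000001000
Gen 8 (rule 193): 11100011100011

Answer: 11100011100011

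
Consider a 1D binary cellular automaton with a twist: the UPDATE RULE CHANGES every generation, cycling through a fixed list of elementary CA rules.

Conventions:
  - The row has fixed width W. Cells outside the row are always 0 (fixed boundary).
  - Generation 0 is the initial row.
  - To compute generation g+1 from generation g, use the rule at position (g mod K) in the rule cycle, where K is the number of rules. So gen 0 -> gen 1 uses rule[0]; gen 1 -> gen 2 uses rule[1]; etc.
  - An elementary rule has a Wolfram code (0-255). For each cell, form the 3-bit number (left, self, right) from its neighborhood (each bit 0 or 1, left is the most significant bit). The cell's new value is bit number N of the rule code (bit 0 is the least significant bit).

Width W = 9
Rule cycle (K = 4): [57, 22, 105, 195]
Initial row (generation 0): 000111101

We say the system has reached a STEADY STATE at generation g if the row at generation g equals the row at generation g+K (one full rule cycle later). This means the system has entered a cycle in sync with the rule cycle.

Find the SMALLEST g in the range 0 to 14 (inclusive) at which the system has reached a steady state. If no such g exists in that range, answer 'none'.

Gen 0: 000111101
Gen 1 (rule 57): 110100010
Gen 2 (rule 22): 000110111
Gen 3 (rule 105): 110111101
Gen 4 (rule 195): 010011100
Gen 5 (rule 57): 001010011
Gen 6 (rule 22): 011011100
Gen 7 (rule 105): 011110101
Gen 8 (rule 195): 101110000
Gen 9 (rule 57): 011001111
Gen 10 (rule 22): 100110000
Gen 11 (rule 105): 000110111
Gen 12 (rule 195): 111010011
Gen 13 (rule 57): 100101010
Gen 14 (rule 22): 111101011
Gen 15 (rule 105): 100110111
Gen 16 (rule 195): 001010011
Gen 17 (rule 57): 100101010
Gen 18 (rule 22): 111101011

Answer: 13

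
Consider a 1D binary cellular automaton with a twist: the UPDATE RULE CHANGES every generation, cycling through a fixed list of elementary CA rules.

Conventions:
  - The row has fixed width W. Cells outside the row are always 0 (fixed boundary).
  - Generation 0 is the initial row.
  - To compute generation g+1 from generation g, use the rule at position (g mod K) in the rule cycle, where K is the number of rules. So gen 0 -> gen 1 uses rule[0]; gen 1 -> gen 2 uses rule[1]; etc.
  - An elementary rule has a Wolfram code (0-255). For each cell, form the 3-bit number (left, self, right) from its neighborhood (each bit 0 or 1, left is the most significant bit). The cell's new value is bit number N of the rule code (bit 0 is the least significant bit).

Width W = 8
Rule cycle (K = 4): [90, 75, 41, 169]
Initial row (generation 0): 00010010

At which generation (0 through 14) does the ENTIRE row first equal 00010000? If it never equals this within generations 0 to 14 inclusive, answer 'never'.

Gen 0: 00010010
Gen 1 (rule 90): 00101101
Gen 2 (rule 75): 11001100
Gen 3 (rule 41): 10001001
Gen 4 (rule 169): 00100000
Gen 5 (rule 90): 01010000
Gen 6 (rule 75): 10000111
Gen 7 (rule 41): 00110100
Gen 8 (rule 169): 10101001
Gen 9 (rule 90): 00000110
Gen 10 (rule 75): 11111110
Gen 11 (rule 41): 10000000
Gen 12 (rule 169): 00111111
Gen 13 (rule 90): 01100001
Gen 14 (rule 75): 11101110

Answer: never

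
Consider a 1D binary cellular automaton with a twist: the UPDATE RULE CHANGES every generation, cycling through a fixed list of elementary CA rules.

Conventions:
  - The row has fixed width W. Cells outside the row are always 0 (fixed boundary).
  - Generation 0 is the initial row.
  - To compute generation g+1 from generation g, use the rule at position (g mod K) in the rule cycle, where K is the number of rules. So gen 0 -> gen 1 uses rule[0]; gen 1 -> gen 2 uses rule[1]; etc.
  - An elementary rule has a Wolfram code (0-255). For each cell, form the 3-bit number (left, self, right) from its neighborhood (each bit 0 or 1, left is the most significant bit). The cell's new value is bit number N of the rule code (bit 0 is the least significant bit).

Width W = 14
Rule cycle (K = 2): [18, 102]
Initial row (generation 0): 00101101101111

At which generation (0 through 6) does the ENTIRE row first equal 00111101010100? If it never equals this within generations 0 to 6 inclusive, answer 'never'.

Gen 0: 00101101101111
Gen 1 (rule 18): 01000000000000
Gen 2 (rule 102): 11000000000000
Gen 3 (rule 18): 00100000000000
Gen 4 (rule 102): 01100000000000
Gen 5 (rule 18): 10010000000000
Gen 6 (rule 102): 10110000000000

Answer: never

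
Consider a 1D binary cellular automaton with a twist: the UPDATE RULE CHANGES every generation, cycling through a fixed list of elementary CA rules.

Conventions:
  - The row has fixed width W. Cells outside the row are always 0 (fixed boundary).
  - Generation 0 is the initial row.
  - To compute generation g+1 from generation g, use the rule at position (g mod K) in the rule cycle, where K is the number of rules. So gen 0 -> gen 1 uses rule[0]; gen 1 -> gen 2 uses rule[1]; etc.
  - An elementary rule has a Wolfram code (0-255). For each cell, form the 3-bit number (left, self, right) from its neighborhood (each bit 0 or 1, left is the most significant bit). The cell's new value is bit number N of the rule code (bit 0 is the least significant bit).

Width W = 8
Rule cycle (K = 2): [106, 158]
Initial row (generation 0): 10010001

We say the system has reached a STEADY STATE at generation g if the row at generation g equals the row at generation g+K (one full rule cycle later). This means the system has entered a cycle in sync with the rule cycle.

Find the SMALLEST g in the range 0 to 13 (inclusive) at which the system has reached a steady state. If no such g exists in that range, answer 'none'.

Answer: none

Derivation:
Gen 0: 10010001
Gen 1 (rule 106): 00100010
Gen 2 (rule 158): 01110111
Gen 3 (rule 106): 11011101
Gen 4 (rule 158): 10011001
Gen 5 (rule 106): 00111010
Gen 6 (rule 158): 01110011
Gen 7 (rule 106): 11010111
Gen 8 (rule 158): 10010110
Gen 9 (rule 106): 00101110
Gen 10 (rule 158): 01101101
Gen 11 (rule 106): 11111110
Gen 12 (rule 158): 11111101
Gen 13 (rule 106): 10000110
Gen 14 (rule 158): 11001101
Gen 15 (rule 106): 11011110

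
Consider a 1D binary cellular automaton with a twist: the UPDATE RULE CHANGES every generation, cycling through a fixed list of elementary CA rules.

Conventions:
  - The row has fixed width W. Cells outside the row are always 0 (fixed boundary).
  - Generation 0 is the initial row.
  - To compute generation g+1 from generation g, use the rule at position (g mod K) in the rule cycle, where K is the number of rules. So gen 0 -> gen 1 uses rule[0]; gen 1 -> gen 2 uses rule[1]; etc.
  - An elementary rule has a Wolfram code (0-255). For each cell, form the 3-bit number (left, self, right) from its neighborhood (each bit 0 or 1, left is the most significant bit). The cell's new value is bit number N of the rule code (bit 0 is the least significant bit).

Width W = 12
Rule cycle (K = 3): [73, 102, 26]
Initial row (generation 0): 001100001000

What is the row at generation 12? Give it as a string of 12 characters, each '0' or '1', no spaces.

Answer: 101001001000

Derivation:
Gen 0: 001100001000
Gen 1 (rule 73): 101101100011
Gen 2 (rule 102): 110110100101
Gen 3 (rule 26): 100100011000
Gen 4 (rule 73): 000001011011
Gen 5 (rule 102): 000011101101
Gen 6 (rule 26): 000110001000
Gen 7 (rule 73): 110110100011
Gen 8 (rule 102): 011011100101
Gen 9 (rule 26): 110010011000
Gen 10 (rule 73): 110000011011
Gen 11 (rule 102): 010000101101
Gen 12 (rule 26): 101001001000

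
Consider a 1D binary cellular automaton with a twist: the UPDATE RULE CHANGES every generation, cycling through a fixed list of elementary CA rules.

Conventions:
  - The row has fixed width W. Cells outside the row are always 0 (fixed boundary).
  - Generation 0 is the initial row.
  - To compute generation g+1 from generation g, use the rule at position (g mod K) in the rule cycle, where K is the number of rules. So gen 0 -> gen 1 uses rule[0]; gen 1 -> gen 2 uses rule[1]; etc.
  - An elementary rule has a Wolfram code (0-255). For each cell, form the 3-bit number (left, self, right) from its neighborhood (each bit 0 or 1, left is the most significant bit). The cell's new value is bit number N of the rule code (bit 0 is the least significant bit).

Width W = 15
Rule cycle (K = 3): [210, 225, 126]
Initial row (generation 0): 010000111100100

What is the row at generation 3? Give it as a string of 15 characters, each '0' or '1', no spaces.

Answer: 111001111000110

Derivation:
Gen 0: 010000111100100
Gen 1 (rule 210): 101001011111010
Gen 2 (rule 225): 010000101111100
Gen 3 (rule 126): 111001111000110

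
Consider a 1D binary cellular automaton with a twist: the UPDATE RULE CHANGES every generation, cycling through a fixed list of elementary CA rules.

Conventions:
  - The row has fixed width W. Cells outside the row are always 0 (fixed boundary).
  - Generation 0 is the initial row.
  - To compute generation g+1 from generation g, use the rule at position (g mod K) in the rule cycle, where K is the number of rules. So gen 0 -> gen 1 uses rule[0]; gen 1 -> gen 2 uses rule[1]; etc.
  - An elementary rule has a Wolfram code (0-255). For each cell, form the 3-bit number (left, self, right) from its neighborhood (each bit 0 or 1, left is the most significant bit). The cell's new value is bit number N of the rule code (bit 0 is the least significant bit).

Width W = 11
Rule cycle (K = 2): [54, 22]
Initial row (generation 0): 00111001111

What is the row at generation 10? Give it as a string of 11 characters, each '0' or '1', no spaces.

Gen 0: 00111001111
Gen 1 (rule 54): 01000110000
Gen 2 (rule 22): 11101001000
Gen 3 (rule 54): 00011111100
Gen 4 (rule 22): 00100000010
Gen 5 (rule 54): 01110000111
Gen 6 (rule 22): 10001001000
Gen 7 (rule 54): 11011111100
Gen 8 (rule 22): 00000000010
Gen 9 (rule 54): 00000000111
Gen 10 (rule 22): 00000001000

Answer: 00000001000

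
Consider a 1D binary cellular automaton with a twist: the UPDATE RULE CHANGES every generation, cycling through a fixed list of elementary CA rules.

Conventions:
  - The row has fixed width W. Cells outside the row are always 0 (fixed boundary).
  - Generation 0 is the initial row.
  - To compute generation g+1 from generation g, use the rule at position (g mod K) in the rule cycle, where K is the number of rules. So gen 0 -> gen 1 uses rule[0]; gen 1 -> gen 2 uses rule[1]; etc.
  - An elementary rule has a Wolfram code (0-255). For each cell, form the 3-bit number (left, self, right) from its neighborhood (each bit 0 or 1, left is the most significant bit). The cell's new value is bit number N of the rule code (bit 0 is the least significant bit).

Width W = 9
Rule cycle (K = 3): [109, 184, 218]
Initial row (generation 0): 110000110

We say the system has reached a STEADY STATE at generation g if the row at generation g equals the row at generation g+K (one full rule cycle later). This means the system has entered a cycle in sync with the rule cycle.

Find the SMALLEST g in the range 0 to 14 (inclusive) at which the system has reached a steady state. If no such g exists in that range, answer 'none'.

Answer: none

Derivation:
Gen 0: 110000110
Gen 1 (rule 109): 110110110
Gen 2 (rule 184): 101101101
Gen 3 (rule 218): 001101100
Gen 4 (rule 109): 101111101
Gen 5 (rule 184): 011111010
Gen 6 (rule 218): 111111001
Gen 7 (rule 109): 100001001
Gen 8 (rule 184): 010000100
Gen 9 (rule 218): 101001010
Gen 10 (rule 109): 111001110
Gen 11 (rule 184): 110101101
Gen 12 (rule 218): 110001100
Gen 13 (rule 109): 110101101
Gen 14 (rule 184): 101011010
Gen 15 (rule 218): 000011001
Gen 16 (rule 109): 111011001
Gen 17 (rule 184): 110110100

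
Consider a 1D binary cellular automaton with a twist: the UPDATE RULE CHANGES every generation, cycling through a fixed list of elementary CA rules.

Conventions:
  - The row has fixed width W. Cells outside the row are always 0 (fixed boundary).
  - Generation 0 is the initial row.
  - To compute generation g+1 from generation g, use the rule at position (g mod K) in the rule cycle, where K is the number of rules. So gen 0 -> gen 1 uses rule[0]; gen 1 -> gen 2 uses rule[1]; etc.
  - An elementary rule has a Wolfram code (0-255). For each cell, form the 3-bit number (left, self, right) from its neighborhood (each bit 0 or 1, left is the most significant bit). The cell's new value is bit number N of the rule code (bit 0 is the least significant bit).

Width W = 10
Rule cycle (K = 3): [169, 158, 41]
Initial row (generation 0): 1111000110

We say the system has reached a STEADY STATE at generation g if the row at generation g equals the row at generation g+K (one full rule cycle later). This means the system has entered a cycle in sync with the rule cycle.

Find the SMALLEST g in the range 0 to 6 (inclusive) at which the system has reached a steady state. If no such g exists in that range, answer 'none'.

Gen 0: 1111000110
Gen 1 (rule 169): 1110010100
Gen 2 (rule 158): 1101110110
Gen 3 (rule 41): 1011001100
Gen 4 (rule 169): 0110001001
Gen 5 (rule 158): 1101011111
Gen 6 (rule 41): 1010110000
Gen 7 (rule 169): 0101100111
Gen 8 (rule 158): 1101011110
Gen 9 (rule 41): 1010110000

Answer: 6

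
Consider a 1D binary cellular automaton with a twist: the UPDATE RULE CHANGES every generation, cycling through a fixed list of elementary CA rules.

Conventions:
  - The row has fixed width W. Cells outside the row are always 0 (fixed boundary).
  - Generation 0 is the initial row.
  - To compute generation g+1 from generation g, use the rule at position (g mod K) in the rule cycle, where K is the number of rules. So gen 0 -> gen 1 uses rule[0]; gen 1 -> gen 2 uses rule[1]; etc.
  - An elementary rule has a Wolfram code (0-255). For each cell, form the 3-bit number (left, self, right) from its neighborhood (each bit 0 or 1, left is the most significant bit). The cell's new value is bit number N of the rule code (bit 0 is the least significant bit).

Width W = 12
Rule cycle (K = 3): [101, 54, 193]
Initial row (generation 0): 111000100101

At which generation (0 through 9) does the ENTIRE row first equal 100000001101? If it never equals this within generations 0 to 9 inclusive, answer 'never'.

Gen 0: 111000100101
Gen 1 (rule 101): 001010100111
Gen 2 (rule 54): 011111111000
Gen 3 (rule 193): 001111111011
Gen 4 (rule 101): 100000001101
Gen 5 (rule 54): 110000010011
Gen 6 (rule 193): 010111000001
Gen 7 (rule 101): 011001011101
Gen 8 (rule 54): 100111100011
Gen 9 (rule 193): 000011101001

Answer: 4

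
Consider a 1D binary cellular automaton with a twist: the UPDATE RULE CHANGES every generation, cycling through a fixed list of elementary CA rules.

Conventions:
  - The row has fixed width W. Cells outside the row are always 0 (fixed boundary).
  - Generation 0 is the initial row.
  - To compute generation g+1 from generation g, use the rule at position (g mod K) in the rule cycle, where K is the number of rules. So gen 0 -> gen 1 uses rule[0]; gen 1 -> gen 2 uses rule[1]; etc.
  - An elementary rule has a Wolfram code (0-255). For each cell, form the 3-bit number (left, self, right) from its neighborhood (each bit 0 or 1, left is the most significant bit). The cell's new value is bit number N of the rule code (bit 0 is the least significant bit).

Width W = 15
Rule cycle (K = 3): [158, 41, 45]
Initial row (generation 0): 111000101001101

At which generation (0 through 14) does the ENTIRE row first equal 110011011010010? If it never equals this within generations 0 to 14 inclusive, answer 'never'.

Answer: never

Derivation:
Gen 0: 111000101001101
Gen 1 (rule 158): 110101101111001
Gen 2 (rule 41): 101011011000000
Gen 3 (rule 45): 111110110011111
Gen 4 (rule 158): 111100101111110
Gen 5 (rule 41): 100000011000000
Gen 6 (rule 45): 101111010011111
Gen 7 (rule 158): 101110011111110
Gen 8 (rule 41): 011000010000000
Gen 9 (rule 45): 010011010111111
Gen 10 (rule 158): 111110010111110
Gen 11 (rule 41): 100000001100000
Gen 12 (rule 45): 101111101001111
Gen 13 (rule 158): 101111001111110
Gen 14 (rule 41): 011000001000000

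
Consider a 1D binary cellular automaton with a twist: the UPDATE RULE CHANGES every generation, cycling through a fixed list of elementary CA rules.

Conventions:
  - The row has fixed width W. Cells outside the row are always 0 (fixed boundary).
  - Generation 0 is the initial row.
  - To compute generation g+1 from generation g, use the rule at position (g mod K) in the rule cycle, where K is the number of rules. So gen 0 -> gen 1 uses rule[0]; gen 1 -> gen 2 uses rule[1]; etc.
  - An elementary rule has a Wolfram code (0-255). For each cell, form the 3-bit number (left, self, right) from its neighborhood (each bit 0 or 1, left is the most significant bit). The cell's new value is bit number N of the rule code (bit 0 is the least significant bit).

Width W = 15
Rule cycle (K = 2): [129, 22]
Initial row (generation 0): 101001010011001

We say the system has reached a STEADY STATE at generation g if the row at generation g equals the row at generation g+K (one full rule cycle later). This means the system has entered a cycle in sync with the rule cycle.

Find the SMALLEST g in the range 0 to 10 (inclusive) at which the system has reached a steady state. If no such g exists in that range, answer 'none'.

Answer: 2

Derivation:
Gen 0: 101001010011001
Gen 1 (rule 129): 000000000000000
Gen 2 (rule 22): 000000000000000
Gen 3 (rule 129): 111111111111111
Gen 4 (rule 22): 000000000000000
Gen 5 (rule 129): 111111111111111
Gen 6 (rule 22): 000000000000000
Gen 7 (rule 129): 111111111111111
Gen 8 (rule 22): 000000000000000
Gen 9 (rule 129): 111111111111111
Gen 10 (rule 22): 000000000000000
Gen 11 (rule 129): 111111111111111
Gen 12 (rule 22): 000000000000000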